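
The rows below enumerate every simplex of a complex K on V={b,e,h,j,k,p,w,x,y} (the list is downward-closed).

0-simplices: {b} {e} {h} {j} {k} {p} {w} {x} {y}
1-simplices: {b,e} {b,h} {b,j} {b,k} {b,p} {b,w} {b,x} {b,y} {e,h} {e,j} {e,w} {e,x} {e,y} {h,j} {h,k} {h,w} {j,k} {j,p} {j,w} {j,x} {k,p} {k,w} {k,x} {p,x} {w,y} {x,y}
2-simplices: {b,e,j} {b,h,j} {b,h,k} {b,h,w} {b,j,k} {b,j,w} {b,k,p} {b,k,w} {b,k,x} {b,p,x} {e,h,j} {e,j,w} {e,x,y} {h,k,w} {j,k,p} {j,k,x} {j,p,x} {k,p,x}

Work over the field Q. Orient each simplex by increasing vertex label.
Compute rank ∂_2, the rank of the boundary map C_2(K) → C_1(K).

rank∂_2=15

n_0=9 n_1=26 n_2=18  [Q]
∂1: piv[be,bh,bj,bk,bp,bw,bx,by] rk=8  ker:eh,ej,ew,ex,ey,hj,hk,hw,jk,jp,jw,jx,kp,kw,kx,px,wy,xy
∂2: piv[bej,bhj,bhk,bhw,bjk,bjw,bkp,bkw,bkx,bpx,ehj,ejw,exy,jkp,jkx] rk=15  ker:hkw,jpx,kpx
rk∂_2=15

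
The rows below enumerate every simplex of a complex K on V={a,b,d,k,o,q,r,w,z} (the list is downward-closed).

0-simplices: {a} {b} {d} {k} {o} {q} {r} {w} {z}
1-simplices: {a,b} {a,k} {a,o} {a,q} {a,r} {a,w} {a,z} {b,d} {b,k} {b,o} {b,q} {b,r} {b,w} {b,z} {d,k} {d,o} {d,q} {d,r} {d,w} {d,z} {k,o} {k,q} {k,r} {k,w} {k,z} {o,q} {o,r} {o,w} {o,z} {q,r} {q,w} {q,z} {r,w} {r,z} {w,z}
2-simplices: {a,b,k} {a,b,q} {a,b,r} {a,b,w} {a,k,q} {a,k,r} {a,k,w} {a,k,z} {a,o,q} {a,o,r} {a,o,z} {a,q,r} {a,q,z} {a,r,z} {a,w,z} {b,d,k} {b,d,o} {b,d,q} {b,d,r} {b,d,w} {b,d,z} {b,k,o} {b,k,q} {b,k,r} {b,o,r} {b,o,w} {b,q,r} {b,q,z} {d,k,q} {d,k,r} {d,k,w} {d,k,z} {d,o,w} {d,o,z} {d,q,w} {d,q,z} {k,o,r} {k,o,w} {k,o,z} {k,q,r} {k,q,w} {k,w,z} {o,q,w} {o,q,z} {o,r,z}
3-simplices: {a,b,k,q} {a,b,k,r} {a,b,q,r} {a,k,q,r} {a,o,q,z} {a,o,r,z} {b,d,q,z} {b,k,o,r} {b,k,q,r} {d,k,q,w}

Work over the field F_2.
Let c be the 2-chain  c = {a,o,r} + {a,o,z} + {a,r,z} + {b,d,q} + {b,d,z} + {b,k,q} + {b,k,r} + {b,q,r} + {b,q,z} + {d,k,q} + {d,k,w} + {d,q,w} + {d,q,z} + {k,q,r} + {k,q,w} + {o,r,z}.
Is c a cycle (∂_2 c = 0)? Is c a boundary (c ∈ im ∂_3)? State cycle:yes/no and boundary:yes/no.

cycle:yes boundary:yes

n_0=9 n_1=35 n_2=45 n_3=10  [Z2]
∂1: piv[ab,ak,ao,aq,ar,aw,az,bd] rk=8  ker:bk,bo,bq,br,bw,bz,dk,do,dq,dr,dw,dz,ko,kq,kr,kw,kz,oq,or,ow,oz,qr,qw,qz,rw,rz,wz
∂2: piv[abk,abq,abr,abw,akq,akr,akw,akz,aoq,aor,aoz,aqr,aqz,arz,awz,bdk,bdo,bdq,bdr,bdw,bdz,bko,bor,bow,bqz,dqw] rk=26  ker:bkq,bkr,bqr,dkq,dkr,dkw,dkz,dow,doz,dqz,kor,kow,koz,kqr,kqw,kwz,oqw,oqz,orz
∂3: piv[abkq,abkr,abqr,akqr,aoqz,aorz,bdqz,bkor,dkqw] rk=9  ker:bkqr
∂2c = 0
c vs im∂3: reduces to 0 ⇒ boundary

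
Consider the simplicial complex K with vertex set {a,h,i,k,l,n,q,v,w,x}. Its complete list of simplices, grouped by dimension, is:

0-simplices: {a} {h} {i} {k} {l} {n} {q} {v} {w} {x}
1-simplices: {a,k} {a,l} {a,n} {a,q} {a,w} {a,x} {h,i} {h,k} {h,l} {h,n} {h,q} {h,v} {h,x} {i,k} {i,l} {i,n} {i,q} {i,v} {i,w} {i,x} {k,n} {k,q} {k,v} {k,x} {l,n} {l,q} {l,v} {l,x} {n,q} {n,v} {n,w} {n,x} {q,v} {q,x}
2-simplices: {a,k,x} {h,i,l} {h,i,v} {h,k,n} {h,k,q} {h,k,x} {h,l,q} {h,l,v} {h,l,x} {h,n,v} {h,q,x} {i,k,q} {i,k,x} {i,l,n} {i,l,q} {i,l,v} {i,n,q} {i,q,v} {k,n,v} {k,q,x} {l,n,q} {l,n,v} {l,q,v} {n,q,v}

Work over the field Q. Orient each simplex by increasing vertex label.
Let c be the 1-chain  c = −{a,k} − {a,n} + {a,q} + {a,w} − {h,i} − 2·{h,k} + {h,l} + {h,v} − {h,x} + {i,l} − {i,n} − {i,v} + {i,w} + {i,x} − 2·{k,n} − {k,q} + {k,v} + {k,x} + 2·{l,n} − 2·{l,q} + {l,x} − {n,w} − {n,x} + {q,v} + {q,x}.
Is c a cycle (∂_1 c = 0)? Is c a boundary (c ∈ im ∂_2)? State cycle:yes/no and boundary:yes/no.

cycle:no boundary:no

n_0=10 n_1=34 n_2=24  [Q]
∂1: piv[ak,al,an,aq,aw,ax,hi,hk,hv] rk=9  ker:hl,hn,hq,hx,ik,il,in,iq,iv,iw,ix,kn,kq,kv,kx,ln,lq,lv,lx,nq,nv,nw,nx,qv,qx
∂2: piv[akx,hil,hiv,hkn,hkq,hkx,hlq,hlv,hlx,hnv,hqx,ikq,ikx,iln,ilq,inq,iqv,knv,lnv] rk=19  ker:ilv,kqx,lnq,lqv,nqv
∂1c = 2·{h} − 2·{i} − 2·{k} + {l} − 4·{q} + 2·{v} + {w} + 2·{x}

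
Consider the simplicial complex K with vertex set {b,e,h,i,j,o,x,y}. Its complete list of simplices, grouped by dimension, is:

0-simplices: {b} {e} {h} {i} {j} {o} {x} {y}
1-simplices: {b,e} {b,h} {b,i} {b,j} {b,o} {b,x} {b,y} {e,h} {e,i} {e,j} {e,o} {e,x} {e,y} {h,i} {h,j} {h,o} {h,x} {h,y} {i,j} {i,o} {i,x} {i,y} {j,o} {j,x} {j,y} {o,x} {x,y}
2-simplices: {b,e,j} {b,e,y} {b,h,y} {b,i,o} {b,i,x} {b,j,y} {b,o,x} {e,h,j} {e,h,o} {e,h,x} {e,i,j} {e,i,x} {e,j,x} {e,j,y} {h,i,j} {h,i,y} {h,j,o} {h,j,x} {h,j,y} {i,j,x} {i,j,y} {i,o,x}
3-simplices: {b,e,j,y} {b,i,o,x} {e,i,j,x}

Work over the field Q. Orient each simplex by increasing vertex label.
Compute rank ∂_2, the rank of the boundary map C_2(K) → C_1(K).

n_0=8 n_1=27 n_2=22 n_3=3  [Q]
∂1: piv[be,bh,bi,bj,bo,bx,by] rk=7  ker:eh,ei,ej,eo,ex,ey,hi,hj,ho,hx,hy,ij,io,ix,iy,jo,jx,jy,ox,xy
∂2: piv[bej,bey,bhy,bio,bix,bjy,box,ehj,eho,ehx,eij,eix,ejx,hij,hiy,hjo,hjy] rk=17  ker:ejy,hjx,ijx,ijy,iox
∂3: piv[bejy,biox,eijx] rk=3
rk∂_2=17

rank∂_2=17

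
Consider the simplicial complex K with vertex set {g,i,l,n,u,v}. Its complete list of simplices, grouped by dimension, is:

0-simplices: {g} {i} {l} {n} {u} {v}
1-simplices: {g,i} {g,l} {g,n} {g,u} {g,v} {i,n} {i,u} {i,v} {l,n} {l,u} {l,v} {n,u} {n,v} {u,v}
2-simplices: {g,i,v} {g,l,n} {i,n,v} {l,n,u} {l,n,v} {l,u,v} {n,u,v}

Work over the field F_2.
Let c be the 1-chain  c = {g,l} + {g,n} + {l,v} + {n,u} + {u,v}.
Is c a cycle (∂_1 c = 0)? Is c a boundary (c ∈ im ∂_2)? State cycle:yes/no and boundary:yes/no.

n_0=6 n_1=14 n_2=7  [Z2]
∂1: piv[gi,gl,gn,gu,gv] rk=5  ker:in,iu,iv,ln,lu,lv,nu,nv,uv
∂2: piv[giv,gln,inv,lnu,lnv,luv] rk=6  ker:nuv
∂1c = 0
c vs im∂2: reduces to 0 ⇒ boundary

cycle:yes boundary:yes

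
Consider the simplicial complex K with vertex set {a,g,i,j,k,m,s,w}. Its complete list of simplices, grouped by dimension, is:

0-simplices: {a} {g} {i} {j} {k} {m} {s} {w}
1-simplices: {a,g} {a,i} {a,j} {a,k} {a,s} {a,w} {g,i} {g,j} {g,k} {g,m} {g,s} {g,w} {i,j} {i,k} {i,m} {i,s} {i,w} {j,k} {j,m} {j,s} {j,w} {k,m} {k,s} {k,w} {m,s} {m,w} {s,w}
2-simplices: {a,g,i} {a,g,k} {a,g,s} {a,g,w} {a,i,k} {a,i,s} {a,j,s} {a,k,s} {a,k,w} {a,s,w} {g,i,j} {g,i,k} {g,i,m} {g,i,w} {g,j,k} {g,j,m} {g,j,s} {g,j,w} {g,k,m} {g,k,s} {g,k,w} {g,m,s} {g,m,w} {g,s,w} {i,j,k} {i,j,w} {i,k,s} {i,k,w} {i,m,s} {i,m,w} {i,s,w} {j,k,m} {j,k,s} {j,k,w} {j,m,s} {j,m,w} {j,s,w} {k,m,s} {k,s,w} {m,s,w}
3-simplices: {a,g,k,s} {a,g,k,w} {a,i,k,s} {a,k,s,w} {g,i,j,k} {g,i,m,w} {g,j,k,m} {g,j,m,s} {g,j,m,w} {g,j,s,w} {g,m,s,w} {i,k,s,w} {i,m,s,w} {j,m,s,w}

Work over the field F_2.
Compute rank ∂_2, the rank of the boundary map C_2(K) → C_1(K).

rank∂_2=20

n_0=8 n_1=27 n_2=40 n_3=14  [Z2]
∂1: piv[ag,ai,aj,ak,as,aw,gm] rk=7  ker:gi,gj,gk,gs,gw,ij,ik,im,is,iw,jk,jm,js,jw,km,ks,kw,ms,mw,sw
∂2: piv[agi,agk,ags,agw,aik,ais,ajs,aks,akw,asw,gij,gim,giw,gjk,gjm,gjs,gjw,gkm,gms,gmw] rk=20  ker:gik,gks,gkw,gsw,ijk,ijw,iks,ikw,ims,imw,isw,jkm,jks,jkw,jms,jmw,jsw,kms,ksw,msw
∂3: piv[agks,agkw,aiks,aksw,gijk,gimw,gjkm,gjms,gjmw,gjsw,gmsw,iksw,imsw] rk=13  ker:jmsw
rk∂_2=20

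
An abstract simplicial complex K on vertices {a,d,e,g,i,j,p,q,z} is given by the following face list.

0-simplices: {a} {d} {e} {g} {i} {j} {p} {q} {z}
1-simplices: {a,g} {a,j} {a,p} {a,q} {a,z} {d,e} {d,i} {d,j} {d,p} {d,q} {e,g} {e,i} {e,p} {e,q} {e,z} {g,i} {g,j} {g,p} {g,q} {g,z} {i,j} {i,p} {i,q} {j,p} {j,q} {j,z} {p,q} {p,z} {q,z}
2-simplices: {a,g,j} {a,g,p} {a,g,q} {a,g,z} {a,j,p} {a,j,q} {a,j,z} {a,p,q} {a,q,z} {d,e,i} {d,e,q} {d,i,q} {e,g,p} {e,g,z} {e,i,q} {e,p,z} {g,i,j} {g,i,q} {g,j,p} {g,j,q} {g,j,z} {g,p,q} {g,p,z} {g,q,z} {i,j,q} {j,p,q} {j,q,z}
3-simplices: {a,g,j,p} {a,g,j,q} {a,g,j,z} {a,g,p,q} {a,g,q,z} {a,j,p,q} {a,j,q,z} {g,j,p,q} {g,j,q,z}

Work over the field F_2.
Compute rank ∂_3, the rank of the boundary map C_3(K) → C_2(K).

n_0=9 n_1=29 n_2=27 n_3=9  [Z2]
∂1: piv[ag,aj,ap,aq,az,de,di,dj] rk=8  ker:dp,dq,eg,ei,ep,eq,ez,gi,gj,gp,gq,gz,ij,ip,iq,jp,jq,jz,pq,pz,qz
∂2: piv[agj,agp,agq,agz,ajp,ajq,ajz,apq,aqz,dei,deq,diq,egp,egz,epz,gij,giq] rk=17  ker:eiq,gjp,gjq,gjz,gpq,gpz,gqz,ijq,jpq,jqz
∂3: piv[agjp,agjq,agjz,agpq,agqz,ajpq,ajqz] rk=7  ker:gjpq,gjqz
rk∂_3=7

rank∂_3=7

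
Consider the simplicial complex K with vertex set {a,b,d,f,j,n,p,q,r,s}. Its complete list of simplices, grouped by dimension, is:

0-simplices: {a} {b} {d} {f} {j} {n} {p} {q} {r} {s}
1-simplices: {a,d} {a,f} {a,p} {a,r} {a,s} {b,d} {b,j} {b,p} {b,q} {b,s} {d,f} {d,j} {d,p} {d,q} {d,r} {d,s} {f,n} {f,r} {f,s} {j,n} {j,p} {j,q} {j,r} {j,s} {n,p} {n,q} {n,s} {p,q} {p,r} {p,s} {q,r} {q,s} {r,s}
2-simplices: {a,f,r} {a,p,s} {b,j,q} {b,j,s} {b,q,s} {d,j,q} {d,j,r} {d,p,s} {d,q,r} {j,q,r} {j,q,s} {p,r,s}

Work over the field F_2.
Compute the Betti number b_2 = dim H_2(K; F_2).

n_0=10 n_1=33 n_2=12  [Z2]
∂1: piv[ad,af,ap,ar,as,bd,bj,bq,fn] rk=9  ker:bp,bs,df,dj,dp,dq,dr,ds,fr,fs,jn,jp,jq,jr,js,np,nq,ns,pq,pr,ps,qr,qs,rs
∂2: piv[afr,aps,bjq,bjs,bqs,djq,djr,dps,dqr,prs] rk=10  ker:jqr,jqs
b_2=(12−10)−0=2

b_2=2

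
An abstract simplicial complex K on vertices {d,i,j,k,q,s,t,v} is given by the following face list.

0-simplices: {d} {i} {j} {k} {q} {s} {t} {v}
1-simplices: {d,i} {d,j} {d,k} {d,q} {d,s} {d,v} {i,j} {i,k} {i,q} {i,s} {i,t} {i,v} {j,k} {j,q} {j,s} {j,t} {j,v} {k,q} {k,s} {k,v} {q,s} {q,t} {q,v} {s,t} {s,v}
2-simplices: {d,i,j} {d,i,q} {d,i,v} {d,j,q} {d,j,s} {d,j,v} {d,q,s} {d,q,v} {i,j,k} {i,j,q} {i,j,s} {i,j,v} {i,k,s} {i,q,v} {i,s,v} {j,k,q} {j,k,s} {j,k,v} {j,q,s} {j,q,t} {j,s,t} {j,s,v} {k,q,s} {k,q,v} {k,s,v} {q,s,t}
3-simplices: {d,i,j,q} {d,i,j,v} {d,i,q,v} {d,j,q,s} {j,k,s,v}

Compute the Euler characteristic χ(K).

n_0=8 n_1=25 n_2=26 n_3=5
χ=+8−25+26−5=4

χ(K)=4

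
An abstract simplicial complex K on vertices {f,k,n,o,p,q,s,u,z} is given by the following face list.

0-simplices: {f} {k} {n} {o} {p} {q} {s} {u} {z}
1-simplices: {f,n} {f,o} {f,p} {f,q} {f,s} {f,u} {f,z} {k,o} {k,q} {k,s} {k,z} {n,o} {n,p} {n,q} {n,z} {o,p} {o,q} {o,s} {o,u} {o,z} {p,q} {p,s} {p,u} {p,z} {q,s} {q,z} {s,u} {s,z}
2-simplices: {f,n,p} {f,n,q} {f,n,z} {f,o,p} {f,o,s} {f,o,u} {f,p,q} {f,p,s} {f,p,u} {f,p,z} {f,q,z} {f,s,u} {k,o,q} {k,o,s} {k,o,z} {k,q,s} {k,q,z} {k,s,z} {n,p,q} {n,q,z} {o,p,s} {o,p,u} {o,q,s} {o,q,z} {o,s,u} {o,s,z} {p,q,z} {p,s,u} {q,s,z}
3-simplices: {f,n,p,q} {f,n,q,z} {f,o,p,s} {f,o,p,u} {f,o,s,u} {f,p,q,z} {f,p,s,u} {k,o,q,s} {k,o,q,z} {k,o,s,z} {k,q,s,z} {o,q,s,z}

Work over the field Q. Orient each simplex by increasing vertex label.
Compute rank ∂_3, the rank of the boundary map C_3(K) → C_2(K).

rank∂_3=11

n_0=9 n_1=28 n_2=29 n_3=12  [Q]
∂1: piv[fn,fo,fp,fq,fs,fu,fz,ko] rk=8  ker:kq,ks,kz,no,np,nq,nz,op,oq,os,ou,oz,pq,ps,pu,pz,qs,qz,su,sz
∂2: piv[fnp,fnq,fnz,fop,fos,fou,fpq,fps,fpu,fpz,fqz,fsu,koq,kos,koz,kqs,kqz,ksz] rk=18  ker:npq,nqz,ops,opu,oqs,oqz,osu,osz,pqz,psu,qsz
∂3: piv[fnpq,fnqz,fops,fopu,fosu,fpqz,fpsu,koqs,koqz,kosz,kqsz] rk=11  ker:oqsz
rk∂_3=11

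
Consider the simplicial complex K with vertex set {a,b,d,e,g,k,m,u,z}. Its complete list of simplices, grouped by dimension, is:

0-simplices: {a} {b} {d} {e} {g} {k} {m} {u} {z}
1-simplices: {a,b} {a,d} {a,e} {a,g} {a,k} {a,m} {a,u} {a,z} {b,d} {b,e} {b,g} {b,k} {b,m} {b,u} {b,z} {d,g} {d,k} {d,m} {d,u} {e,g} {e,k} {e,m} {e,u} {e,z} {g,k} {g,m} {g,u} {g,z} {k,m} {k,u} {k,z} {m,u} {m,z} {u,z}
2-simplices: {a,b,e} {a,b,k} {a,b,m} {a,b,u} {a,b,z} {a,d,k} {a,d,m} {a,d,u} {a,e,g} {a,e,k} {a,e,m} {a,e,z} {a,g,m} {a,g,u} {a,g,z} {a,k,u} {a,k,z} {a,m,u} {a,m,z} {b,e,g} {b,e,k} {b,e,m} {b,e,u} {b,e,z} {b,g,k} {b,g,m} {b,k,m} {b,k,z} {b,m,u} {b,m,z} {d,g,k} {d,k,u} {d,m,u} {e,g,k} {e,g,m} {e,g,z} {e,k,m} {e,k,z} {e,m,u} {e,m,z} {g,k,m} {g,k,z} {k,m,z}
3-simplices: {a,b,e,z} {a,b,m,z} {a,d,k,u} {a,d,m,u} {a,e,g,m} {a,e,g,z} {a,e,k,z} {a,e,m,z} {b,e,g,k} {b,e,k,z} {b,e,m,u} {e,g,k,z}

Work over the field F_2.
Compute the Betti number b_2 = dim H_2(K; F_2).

b_2=7

n_0=9 n_1=34 n_2=43 n_3=12  [Z2]
∂1: piv[ab,ad,ae,ag,ak,am,au,az] rk=8  ker:bd,be,bg,bk,bm,bu,bz,dg,dk,dm,du,eg,ek,em,eu,ez,gk,gm,gu,gz,km,ku,kz,mu,mz,uz
∂2: piv[abe,abk,abm,abu,abz,adk,adm,adu,aeg,aek,aem,aez,agm,agu,agz,aku,akz,amu,amz,beg,beu,bgk,bkm,dgk] rk=24  ker:bek,bem,bez,bgm,bkz,bmu,bmz,dku,dmu,egk,egm,egz,ekm,ekz,emu,emz,gkm,gkz,kmz
∂3: piv[abez,abmz,adku,admu,aegm,aegz,aekz,aemz,begk,bekz,bemu,egkz] rk=12
b_2=(43−24)−12=7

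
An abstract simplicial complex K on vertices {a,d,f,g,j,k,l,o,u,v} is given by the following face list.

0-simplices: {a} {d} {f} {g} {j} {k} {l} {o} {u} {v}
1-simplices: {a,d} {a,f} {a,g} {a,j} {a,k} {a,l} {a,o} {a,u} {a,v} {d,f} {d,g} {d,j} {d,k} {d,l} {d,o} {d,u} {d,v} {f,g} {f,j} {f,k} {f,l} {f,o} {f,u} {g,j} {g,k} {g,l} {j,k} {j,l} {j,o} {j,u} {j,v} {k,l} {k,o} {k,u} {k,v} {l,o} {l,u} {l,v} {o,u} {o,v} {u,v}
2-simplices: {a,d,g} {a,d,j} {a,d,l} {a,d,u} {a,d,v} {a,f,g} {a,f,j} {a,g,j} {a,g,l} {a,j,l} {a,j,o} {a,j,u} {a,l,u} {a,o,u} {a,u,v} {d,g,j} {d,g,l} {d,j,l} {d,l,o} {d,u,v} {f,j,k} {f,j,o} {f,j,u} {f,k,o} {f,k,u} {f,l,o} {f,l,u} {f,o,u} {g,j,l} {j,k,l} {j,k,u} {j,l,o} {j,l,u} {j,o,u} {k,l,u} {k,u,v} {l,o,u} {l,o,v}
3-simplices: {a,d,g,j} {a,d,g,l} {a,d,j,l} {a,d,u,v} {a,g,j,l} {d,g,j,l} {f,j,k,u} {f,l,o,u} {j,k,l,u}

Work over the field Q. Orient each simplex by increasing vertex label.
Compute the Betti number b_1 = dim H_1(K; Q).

b_1=6

n_0=10 n_1=41 n_2=38 n_3=9  [Q]
∂1: piv[ad,af,ag,aj,ak,al,ao,au,av] rk=9  ker:df,dg,dj,dk,dl,do,du,dv,fg,fj,fk,fl,fo,fu,gj,gk,gl,jk,jl,jo,ju,jv,kl,ko,ku,kv,lo,lu,lv,ou,ov,uv
∂2: piv[adg,adj,adl,adu,adv,afg,afj,agj,agl,ajl,ajo,aju,alu,aou,auv,dlo,fjk,fjo,fju,fko,fku,flo,flu,jkl,kuv,lov] rk=26  ker:dgj,dgl,djl,duv,fou,gjl,jku,jlo,jlu,jou,klu,lou
∂3: piv[adgj,adgl,adjl,aduv,agjl,fjku,flou,jklu] rk=8  ker:dgjl
b_1=(41−9)−26=6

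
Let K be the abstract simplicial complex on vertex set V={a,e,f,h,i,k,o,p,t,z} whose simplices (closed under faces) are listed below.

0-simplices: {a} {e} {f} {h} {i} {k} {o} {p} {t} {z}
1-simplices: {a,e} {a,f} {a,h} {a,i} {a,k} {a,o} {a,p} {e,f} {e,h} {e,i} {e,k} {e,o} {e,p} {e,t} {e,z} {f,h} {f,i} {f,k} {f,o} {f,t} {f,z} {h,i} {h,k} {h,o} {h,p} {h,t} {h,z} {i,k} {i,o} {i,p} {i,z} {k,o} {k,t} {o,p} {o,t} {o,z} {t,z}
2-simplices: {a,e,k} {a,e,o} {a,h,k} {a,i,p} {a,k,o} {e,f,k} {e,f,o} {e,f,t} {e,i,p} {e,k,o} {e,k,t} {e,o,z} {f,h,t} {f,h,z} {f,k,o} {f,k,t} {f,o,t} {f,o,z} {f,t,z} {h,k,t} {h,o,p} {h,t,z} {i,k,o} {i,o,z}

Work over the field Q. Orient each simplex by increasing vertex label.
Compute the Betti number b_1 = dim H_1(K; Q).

b_1=8

n_0=10 n_1=37 n_2=24  [Q]
∂1: piv[ae,af,ah,ai,ak,ao,ap,et,ez] rk=9  ker:ef,eh,ei,ek,eo,ep,fh,fi,fk,fo,ft,fz,hi,hk,ho,hp,ht,hz,ik,io,ip,iz,ko,kt,op,ot,oz,tz
∂2: piv[aek,aeo,ahk,aip,ako,efk,efo,eft,eip,ekt,eoz,fht,fhz,fot,foz,ftz,hkt,hop,iko,ioz] rk=20  ker:eko,fko,fkt,htz
b_1=(37−9)−20=8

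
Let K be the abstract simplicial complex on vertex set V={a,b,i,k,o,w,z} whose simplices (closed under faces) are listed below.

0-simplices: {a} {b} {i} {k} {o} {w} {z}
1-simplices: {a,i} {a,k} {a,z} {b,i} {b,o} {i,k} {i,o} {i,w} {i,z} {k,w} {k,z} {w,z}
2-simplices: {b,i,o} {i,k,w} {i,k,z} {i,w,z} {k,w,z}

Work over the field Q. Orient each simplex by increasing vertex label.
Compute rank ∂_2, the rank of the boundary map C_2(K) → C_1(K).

n_0=7 n_1=12 n_2=5  [Q]
∂1: piv[ai,ak,az,bi,bo,iw] rk=6  ker:ik,io,iz,kw,kz,wz
∂2: piv[bio,ikw,ikz,iwz] rk=4  ker:kwz
rk∂_2=4

rank∂_2=4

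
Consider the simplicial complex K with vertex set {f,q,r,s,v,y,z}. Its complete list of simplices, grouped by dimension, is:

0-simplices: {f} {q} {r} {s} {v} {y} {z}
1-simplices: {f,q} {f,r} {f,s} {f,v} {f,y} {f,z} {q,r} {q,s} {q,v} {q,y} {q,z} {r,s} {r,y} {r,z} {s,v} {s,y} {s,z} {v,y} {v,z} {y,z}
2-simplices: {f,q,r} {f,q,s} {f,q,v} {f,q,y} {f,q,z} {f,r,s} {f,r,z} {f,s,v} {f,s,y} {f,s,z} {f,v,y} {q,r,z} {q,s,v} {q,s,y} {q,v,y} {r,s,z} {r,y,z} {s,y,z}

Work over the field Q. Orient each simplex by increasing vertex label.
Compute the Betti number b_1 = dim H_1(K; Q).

b_1=1

n_0=7 n_1=20 n_2=18  [Q]
∂1: piv[fq,fr,fs,fv,fy,fz] rk=6  ker:qr,qs,qv,qy,qz,rs,ry,rz,sv,sy,sz,vy,vz,yz
∂2: piv[fqr,fqs,fqv,fqy,fqz,frs,frz,fsv,fsy,fsz,fvy,ryz,syz] rk=13  ker:qrz,qsv,qsy,qvy,rsz
b_1=(20−6)−13=1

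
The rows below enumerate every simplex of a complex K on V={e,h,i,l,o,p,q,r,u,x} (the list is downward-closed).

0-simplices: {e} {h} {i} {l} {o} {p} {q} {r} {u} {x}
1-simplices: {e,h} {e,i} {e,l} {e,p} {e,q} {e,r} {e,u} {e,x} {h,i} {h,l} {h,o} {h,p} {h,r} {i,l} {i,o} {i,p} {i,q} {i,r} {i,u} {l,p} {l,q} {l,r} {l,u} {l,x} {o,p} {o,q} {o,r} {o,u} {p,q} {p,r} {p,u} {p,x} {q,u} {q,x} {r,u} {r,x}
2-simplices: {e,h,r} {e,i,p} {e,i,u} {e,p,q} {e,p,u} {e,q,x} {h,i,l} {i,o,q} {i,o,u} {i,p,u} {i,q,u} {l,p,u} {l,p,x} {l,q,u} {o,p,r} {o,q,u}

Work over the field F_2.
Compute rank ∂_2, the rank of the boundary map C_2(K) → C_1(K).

rank∂_2=14

n_0=10 n_1=36 n_2=16  [Z2]
∂1: piv[eh,ei,el,ep,eq,er,eu,ex,ho] rk=9  ker:hi,hl,hp,hr,il,io,ip,iq,ir,iu,lp,lq,lr,lu,lx,op,oq,or,ou,pq,pr,pu,px,qu,qx,ru,rx
∂2: piv[ehr,eip,eiu,epq,epu,eqx,hil,ioq,iou,iqu,lpu,lpx,lqu,opr] rk=14  ker:ipu,oqu
rk∂_2=14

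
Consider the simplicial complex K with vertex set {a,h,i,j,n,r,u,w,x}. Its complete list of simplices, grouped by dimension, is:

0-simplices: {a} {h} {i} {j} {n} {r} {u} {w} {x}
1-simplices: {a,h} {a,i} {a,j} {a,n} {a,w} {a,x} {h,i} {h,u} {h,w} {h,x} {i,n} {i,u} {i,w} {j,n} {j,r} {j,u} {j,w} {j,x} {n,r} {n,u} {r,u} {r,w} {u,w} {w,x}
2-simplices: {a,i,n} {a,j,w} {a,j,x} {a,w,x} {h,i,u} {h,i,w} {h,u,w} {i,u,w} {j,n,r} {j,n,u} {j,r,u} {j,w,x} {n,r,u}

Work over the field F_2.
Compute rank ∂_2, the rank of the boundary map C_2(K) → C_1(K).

n_0=9 n_1=24 n_2=13  [Z2]
∂1: piv[ah,ai,aj,an,aw,ax,hu,jr] rk=8  ker:hi,hw,hx,in,iu,iw,jn,ju,jw,jx,nr,nu,ru,rw,uw,wx
∂2: piv[ain,ajw,ajx,awx,hiu,hiw,huw,jnr,jnu,jru] rk=10  ker:iuw,jwx,nru
rk∂_2=10

rank∂_2=10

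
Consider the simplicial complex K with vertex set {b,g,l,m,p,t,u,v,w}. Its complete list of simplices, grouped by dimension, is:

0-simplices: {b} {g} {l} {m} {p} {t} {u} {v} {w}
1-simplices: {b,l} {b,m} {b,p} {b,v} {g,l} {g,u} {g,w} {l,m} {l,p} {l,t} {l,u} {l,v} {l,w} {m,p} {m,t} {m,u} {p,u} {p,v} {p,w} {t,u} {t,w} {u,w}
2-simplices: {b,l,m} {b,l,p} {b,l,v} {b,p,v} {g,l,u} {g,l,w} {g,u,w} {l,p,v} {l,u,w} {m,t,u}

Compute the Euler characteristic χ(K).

n_0=9 n_1=22 n_2=10
χ=+9−22+10=-3

χ(K)=-3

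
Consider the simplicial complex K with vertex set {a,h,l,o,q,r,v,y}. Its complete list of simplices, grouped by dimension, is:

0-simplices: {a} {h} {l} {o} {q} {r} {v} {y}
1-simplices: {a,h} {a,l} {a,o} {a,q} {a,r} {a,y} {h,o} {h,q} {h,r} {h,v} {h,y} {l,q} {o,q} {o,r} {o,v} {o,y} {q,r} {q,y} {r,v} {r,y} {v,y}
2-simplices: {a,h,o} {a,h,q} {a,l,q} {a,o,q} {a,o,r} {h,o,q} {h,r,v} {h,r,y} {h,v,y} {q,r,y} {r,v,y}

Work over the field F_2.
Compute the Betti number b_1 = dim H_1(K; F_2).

b_1=5

n_0=8 n_1=21 n_2=11  [Z2]
∂1: piv[ah,al,ao,aq,ar,ay,hv] rk=7  ker:ho,hq,hr,hy,lq,oq,or,ov,oy,qr,qy,rv,ry,vy
∂2: piv[aho,ahq,alq,aoq,aor,hrv,hry,hvy,qry] rk=9  ker:hoq,rvy
b_1=(21−7)−9=5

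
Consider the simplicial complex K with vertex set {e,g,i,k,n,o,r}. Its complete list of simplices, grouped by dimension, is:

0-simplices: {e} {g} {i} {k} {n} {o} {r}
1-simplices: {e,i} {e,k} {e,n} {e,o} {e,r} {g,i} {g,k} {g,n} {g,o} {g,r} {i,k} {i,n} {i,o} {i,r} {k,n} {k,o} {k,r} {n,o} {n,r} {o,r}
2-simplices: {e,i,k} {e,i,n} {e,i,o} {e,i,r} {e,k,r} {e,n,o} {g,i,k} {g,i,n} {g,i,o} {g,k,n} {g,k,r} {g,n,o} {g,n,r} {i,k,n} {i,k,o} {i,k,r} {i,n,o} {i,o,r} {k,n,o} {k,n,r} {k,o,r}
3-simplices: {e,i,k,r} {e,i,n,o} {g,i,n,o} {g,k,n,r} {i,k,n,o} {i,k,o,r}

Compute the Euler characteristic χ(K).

n_0=7 n_1=20 n_2=21 n_3=6
χ=+7−20+21−6=2

χ(K)=2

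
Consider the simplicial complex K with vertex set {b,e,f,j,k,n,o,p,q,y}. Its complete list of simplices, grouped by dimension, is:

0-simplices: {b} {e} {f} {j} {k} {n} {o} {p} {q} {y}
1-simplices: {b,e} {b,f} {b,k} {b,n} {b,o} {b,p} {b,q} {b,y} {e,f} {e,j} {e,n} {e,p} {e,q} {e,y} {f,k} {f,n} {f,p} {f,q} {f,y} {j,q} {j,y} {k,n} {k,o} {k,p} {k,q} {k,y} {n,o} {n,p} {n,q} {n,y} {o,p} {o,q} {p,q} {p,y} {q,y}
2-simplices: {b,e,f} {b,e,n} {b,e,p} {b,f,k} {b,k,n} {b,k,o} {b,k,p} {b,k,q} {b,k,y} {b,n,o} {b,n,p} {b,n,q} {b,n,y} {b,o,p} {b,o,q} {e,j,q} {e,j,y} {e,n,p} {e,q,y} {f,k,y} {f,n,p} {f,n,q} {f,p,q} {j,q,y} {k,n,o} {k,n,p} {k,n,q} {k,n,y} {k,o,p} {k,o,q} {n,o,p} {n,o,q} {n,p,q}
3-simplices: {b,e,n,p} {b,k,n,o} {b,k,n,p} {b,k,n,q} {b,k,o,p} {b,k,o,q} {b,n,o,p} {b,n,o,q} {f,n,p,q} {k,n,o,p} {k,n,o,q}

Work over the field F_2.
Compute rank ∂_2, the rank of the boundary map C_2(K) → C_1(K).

rank∂_2=22

n_0=10 n_1=35 n_2=33 n_3=11  [Z2]
∂1: piv[be,bf,bk,bn,bo,bp,bq,by,ej] rk=9  ker:ef,en,ep,eq,ey,fk,fn,fp,fq,fy,jq,jy,kn,ko,kp,kq,ky,no,np,nq,ny,op,oq,pq,py,qy
∂2: piv[bef,ben,bep,bfk,bkn,bko,bkp,bkq,bky,bno,bnp,bnq,bny,bop,boq,ejq,ejy,eqy,fky,fnp,fnq,fpq] rk=22  ker:enp,jqy,kno,knp,knq,kny,kop,koq,nop,noq,npq
∂3: piv[benp,bkno,bknp,bknq,bkop,bkoq,bnop,bnoq,fnpq] rk=9  ker:knop,knoq
rk∂_2=22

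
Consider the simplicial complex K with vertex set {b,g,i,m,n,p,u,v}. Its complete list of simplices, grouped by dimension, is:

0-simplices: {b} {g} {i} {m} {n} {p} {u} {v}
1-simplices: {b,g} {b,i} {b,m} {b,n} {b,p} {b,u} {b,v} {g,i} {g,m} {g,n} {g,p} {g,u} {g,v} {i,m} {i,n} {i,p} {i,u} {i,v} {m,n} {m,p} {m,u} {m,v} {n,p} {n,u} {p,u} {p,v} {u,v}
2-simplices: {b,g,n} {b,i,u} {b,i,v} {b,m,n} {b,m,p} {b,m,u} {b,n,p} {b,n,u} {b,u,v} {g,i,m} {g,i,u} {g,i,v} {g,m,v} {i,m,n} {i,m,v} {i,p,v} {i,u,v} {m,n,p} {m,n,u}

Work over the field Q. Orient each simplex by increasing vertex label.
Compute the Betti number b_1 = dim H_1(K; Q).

b_1=5

n_0=8 n_1=27 n_2=19  [Q]
∂1: piv[bg,bi,bm,bn,bp,bu,bv] rk=7  ker:gi,gm,gn,gp,gu,gv,im,in,ip,iu,iv,mn,mp,mu,mv,np,nu,pu,pv,uv
∂2: piv[bgn,biu,biv,bmn,bmp,bmu,bnp,bnu,buv,gim,giu,giv,gmv,imn,ipv] rk=15  ker:imv,iuv,mnp,mnu
b_1=(27−7)−15=5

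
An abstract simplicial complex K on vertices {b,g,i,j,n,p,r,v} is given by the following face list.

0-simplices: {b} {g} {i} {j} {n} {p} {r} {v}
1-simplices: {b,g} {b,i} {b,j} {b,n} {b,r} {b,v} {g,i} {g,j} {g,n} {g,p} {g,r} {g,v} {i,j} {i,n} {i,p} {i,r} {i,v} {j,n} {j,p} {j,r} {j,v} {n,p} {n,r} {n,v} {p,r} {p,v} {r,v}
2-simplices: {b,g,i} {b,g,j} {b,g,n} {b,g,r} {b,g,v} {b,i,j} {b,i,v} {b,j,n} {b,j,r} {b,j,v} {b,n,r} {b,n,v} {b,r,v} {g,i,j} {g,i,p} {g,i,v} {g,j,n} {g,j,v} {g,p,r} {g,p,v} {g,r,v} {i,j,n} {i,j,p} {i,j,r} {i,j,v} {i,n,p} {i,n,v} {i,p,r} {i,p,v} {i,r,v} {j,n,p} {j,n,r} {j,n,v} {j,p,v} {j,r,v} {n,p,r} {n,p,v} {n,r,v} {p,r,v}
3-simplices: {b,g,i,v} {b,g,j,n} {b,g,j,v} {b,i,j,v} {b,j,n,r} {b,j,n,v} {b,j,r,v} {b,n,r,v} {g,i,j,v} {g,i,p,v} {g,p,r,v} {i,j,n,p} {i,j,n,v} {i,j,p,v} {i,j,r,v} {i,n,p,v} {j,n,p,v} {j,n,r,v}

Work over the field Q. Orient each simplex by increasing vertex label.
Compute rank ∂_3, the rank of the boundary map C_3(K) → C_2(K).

rank∂_3=16

n_0=8 n_1=27 n_2=39 n_3=18  [Q]
∂1: piv[bg,bi,bj,bn,br,bv,gp] rk=7  ker:gi,gj,gn,gr,gv,ij,in,ip,ir,iv,jn,jp,jr,jv,np,nr,nv,pr,pv,rv
∂2: piv[bgi,bgj,bgn,bgr,bgv,bij,biv,bjn,bjr,bjv,bnr,bnv,brv,gip,gpr,gpv,ijn,ijp,ijr,inp] rk=20  ker:gij,giv,gjn,gjv,grv,ijv,inv,ipr,ipv,irv,jnp,jnr,jnv,jpv,jrv,npr,npv,nrv,prv
∂3: piv[bgiv,bgjn,bgjv,bijv,bjnr,bjnv,bjrv,bnrv,gijv,gipv,gprv,ijnp,ijnv,ijpv,ijrv,inpv] rk=16  ker:jnpv,jnrv
rk∂_3=16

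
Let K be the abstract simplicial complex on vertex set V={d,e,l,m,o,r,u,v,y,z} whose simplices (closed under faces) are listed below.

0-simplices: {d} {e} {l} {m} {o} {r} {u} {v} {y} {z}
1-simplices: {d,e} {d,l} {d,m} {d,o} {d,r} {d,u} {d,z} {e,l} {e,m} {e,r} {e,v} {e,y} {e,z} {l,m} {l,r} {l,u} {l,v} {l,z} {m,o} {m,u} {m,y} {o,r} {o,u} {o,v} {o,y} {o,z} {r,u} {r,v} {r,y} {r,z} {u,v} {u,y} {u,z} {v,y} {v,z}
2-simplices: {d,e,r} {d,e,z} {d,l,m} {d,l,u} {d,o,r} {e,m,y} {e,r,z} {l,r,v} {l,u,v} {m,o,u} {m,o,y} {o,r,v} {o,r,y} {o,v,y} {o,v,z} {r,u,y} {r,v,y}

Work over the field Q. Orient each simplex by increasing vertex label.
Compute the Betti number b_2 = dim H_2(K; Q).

b_2=1

n_0=10 n_1=35 n_2=17  [Q]
∂1: piv[de,dl,dm,do,dr,du,dz,ev,ey] rk=9  ker:el,em,er,ez,lm,lr,lu,lv,lz,mo,mu,my,or,ou,ov,oy,oz,ru,rv,ry,rz,uv,uy,uz,vy,vz
∂2: piv[der,dez,dlm,dlu,dor,emy,erz,lrv,luv,mou,moy,orv,ory,ovy,ovz,ruy] rk=16  ker:rvy
b_2=(17−16)−0=1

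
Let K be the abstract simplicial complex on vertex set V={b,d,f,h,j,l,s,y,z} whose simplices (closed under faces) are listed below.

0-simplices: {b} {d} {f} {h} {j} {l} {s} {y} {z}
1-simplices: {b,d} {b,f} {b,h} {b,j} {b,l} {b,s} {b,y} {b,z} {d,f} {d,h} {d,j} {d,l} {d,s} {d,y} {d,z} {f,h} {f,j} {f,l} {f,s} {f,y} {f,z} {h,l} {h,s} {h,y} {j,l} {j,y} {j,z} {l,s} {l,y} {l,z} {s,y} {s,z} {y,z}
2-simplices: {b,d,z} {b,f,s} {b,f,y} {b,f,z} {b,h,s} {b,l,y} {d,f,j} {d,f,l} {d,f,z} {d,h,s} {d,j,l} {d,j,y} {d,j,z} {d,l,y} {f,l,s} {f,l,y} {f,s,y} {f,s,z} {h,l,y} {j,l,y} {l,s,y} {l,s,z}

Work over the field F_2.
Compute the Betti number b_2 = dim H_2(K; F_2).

b_2=2

n_0=9 n_1=33 n_2=22  [Z2]
∂1: piv[bd,bf,bh,bj,bl,bs,by,bz] rk=8  ker:df,dh,dj,dl,ds,dy,dz,fh,fj,fl,fs,fy,fz,hl,hs,hy,jl,jy,jz,ls,ly,lz,sy,sz,yz
∂2: piv[bdz,bfs,bfy,bfz,bhs,bly,dfj,dfl,dfz,dhs,djl,djy,djz,dly,fls,fly,fsy,fsz,hly,lsz] rk=20  ker:jly,lsy
b_2=(22−20)−0=2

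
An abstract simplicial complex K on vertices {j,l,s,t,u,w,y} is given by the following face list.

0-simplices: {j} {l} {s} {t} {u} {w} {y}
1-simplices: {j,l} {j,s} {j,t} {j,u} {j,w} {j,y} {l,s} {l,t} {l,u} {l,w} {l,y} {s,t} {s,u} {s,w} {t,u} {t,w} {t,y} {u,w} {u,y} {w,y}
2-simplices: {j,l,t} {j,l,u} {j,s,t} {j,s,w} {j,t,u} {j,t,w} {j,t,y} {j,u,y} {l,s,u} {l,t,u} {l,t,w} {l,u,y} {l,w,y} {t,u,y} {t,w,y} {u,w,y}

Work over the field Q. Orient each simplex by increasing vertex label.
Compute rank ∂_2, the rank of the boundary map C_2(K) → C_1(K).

n_0=7 n_1=20 n_2=16  [Q]
∂1: piv[jl,js,jt,ju,jw,jy] rk=6  ker:ls,lt,lu,lw,ly,st,su,sw,tu,tw,ty,uw,uy,wy
∂2: piv[jlt,jlu,jst,jsw,jtu,jtw,jty,juy,lsu,ltw,luy,lwy,uwy] rk=13  ker:ltu,tuy,twy
rk∂_2=13

rank∂_2=13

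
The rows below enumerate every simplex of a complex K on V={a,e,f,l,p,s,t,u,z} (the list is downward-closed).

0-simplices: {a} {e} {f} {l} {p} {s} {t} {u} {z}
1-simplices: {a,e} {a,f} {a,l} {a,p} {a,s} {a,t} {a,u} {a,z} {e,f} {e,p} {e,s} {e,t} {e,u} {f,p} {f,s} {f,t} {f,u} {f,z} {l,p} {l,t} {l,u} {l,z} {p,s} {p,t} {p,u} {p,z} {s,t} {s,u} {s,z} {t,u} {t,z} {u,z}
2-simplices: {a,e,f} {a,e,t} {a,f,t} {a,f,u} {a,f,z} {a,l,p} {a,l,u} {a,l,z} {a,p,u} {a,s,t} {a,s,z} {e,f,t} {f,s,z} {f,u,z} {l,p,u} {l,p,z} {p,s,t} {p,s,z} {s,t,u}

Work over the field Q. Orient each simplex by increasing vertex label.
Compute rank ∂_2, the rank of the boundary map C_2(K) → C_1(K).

rank∂_2=17

n_0=9 n_1=32 n_2=19  [Q]
∂1: piv[ae,af,al,ap,as,at,au,az] rk=8  ker:ef,ep,es,et,eu,fp,fs,ft,fu,fz,lp,lt,lu,lz,ps,pt,pu,pz,st,su,sz,tu,tz,uz
∂2: piv[aef,aet,aft,afu,afz,alp,alu,alz,apu,ast,asz,fsz,fuz,lpz,pst,psz,stu] rk=17  ker:eft,lpu
rk∂_2=17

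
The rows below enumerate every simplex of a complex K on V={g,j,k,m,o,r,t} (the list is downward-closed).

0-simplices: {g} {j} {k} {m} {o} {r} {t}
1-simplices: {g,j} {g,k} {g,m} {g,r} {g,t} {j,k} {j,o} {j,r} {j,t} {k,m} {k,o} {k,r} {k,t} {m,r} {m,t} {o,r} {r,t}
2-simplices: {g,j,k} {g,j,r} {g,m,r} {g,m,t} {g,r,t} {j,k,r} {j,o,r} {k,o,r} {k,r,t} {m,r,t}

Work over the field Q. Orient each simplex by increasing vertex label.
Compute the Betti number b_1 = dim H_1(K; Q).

b_1=2

n_0=7 n_1=17 n_2=10  [Q]
∂1: piv[gj,gk,gm,gr,gt,jo] rk=6  ker:jk,jr,jt,km,ko,kr,kt,mr,mt,or,rt
∂2: piv[gjk,gjr,gmr,gmt,grt,jkr,jor,kor,krt] rk=9  ker:mrt
b_1=(17−6)−9=2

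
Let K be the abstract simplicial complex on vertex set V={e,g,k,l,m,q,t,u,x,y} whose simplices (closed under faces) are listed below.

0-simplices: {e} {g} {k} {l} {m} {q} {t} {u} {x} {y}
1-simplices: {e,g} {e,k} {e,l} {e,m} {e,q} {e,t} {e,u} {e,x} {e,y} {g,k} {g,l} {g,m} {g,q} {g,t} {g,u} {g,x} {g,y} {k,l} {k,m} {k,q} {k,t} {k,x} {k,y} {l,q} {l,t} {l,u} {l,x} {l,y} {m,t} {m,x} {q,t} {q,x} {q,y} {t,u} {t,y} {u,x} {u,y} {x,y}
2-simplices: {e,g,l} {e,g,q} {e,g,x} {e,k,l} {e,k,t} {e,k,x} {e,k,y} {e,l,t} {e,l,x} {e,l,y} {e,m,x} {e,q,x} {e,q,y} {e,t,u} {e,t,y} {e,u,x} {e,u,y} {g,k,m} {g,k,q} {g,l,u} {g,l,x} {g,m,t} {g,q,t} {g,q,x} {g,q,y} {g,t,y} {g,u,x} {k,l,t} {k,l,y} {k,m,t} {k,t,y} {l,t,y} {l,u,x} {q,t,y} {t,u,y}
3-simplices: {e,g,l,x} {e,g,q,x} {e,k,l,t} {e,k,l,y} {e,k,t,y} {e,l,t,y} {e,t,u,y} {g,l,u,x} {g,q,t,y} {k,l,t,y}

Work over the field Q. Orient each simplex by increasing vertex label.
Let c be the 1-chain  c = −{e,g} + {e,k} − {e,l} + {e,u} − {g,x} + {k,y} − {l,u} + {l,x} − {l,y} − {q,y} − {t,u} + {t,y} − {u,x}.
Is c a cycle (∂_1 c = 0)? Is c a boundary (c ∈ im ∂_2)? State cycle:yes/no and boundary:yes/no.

cycle:no boundary:no

n_0=10 n_1=38 n_2=35 n_3=10  [Q]
∂1: piv[eg,ek,el,em,eq,et,eu,ex,ey] rk=9  ker:gk,gl,gm,gq,gt,gu,gx,gy,kl,km,kq,kt,kx,ky,lq,lt,lu,lx,ly,mt,mx,qt,qx,qy,tu,ty,ux,uy,xy
∂2: piv[egl,egq,egx,ekl,ekt,ekx,eky,elt,elx,ely,emx,eqx,eqy,etu,ety,eux,euy,gkm,gkq,glu,gmt,gqt,gqy,gty,gux,kmt] rk=26  ker:glx,gqx,klt,kly,kty,lty,lux,qty,tuy
∂3: piv[eglx,egqx,eklt,ekly,ekty,elty,etuy,glux,gqty] rk=9  ker:klty
∂1c = {q} − {x}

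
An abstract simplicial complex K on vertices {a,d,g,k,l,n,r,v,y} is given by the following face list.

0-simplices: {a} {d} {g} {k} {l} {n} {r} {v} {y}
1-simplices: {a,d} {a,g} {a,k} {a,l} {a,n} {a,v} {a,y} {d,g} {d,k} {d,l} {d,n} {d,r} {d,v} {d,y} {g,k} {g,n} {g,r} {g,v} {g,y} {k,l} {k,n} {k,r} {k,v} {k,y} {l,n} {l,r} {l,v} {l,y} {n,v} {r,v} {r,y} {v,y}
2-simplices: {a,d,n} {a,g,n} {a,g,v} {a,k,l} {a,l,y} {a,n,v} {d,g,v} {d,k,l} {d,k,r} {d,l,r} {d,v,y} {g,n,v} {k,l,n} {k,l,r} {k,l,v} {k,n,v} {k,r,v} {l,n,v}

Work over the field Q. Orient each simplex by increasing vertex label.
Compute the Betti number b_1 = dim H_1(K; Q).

n_0=9 n_1=32 n_2=18  [Q]
∂1: piv[ad,ag,ak,al,an,av,ay,dr] rk=8  ker:dg,dk,dl,dn,dv,dy,gk,gn,gr,gv,gy,kl,kn,kr,kv,ky,ln,lr,lv,ly,nv,rv,ry,vy
∂2: piv[adn,agn,agv,akl,aly,anv,dgv,dkl,dkr,dlr,dvy,kln,klv,knv,krv] rk=15  ker:gnv,klr,lnv
b_1=(32−8)−15=9

b_1=9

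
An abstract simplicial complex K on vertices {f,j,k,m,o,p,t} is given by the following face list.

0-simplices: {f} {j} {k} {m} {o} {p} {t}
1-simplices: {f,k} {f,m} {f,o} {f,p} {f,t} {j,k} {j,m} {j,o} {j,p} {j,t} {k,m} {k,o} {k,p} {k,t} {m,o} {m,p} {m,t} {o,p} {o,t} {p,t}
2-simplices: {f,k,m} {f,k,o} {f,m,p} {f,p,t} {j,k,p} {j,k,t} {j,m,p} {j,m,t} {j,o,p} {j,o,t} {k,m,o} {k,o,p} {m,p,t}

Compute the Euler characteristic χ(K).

n_0=7 n_1=20 n_2=13
χ=+7−20+13=0

χ(K)=0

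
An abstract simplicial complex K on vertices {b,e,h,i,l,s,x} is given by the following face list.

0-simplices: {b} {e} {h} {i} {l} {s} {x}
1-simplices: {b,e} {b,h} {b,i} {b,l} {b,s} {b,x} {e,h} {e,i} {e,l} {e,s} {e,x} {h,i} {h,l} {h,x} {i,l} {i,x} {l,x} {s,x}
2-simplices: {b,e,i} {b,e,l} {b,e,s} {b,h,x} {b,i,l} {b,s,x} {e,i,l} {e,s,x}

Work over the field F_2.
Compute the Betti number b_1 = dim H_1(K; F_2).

n_0=7 n_1=18 n_2=8  [Z2]
∂1: piv[be,bh,bi,bl,bs,bx] rk=6  ker:eh,ei,el,es,ex,hi,hl,hx,il,ix,lx,sx
∂2: piv[bei,bel,bes,bhx,bil,bsx,esx] rk=7  ker:eil
b_1=(18−6)−7=5

b_1=5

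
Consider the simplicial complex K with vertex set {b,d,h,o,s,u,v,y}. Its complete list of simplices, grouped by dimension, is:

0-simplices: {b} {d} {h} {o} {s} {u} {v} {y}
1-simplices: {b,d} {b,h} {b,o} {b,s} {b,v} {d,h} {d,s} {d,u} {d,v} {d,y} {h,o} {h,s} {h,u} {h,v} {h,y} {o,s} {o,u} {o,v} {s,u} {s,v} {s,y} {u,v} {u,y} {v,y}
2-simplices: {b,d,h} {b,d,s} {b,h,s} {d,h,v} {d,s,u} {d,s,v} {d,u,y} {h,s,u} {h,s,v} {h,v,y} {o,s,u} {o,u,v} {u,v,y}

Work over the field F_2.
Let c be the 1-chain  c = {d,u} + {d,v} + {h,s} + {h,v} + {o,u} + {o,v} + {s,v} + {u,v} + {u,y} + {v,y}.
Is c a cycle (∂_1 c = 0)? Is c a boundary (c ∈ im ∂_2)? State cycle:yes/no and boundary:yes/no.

n_0=8 n_1=24 n_2=13  [Z2]
∂1: piv[bd,bh,bo,bs,bv,du,dy] rk=7  ker:dh,ds,dv,ho,hs,hu,hv,hy,os,ou,ov,su,sv,sy,uv,uy,vy
∂2: piv[bdh,bds,bhs,dhv,dsu,dsv,duy,hsu,hvy,osu,ouv,uvy] rk=12  ker:hsv
∂1c = 0
c vs im∂2: residual ≠ 0 ⇒ not boundary

cycle:yes boundary:no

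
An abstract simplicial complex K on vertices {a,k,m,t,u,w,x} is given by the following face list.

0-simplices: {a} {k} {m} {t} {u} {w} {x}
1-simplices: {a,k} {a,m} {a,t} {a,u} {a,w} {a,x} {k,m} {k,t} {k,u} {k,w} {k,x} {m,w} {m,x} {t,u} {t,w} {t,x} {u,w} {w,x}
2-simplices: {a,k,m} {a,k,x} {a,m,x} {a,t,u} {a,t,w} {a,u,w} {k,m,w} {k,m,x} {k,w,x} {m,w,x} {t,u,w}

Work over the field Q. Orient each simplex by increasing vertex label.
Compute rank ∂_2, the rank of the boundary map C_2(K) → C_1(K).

rank∂_2=8

n_0=7 n_1=18 n_2=11  [Q]
∂1: piv[ak,am,at,au,aw,ax] rk=6  ker:km,kt,ku,kw,kx,mw,mx,tu,tw,tx,uw,wx
∂2: piv[akm,akx,amx,atu,atw,auw,kmw,kwx] rk=8  ker:kmx,mwx,tuw
rk∂_2=8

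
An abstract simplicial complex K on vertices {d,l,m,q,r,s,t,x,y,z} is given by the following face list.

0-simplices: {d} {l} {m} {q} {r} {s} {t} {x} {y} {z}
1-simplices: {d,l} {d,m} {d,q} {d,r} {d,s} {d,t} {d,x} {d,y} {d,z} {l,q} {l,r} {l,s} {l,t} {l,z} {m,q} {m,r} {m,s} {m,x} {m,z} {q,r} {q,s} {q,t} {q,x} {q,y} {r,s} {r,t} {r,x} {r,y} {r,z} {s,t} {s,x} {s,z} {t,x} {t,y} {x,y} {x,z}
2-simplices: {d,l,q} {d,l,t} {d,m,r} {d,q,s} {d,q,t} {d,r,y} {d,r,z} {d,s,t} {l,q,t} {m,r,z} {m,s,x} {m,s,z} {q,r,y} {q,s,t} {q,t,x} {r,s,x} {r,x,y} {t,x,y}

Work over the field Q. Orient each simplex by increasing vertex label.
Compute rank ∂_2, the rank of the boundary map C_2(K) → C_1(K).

rank∂_2=16

n_0=10 n_1=36 n_2=18  [Q]
∂1: piv[dl,dm,dq,dr,ds,dt,dx,dy,dz] rk=9  ker:lq,lr,ls,lt,lz,mq,mr,ms,mx,mz,qr,qs,qt,qx,qy,rs,rt,rx,ry,rz,st,sx,sz,tx,ty,xy,xz
∂2: piv[dlq,dlt,dmr,dqs,dqt,dry,drz,dst,mrz,msx,msz,qry,qtx,rsx,rxy,txy] rk=16  ker:lqt,qst
rk∂_2=16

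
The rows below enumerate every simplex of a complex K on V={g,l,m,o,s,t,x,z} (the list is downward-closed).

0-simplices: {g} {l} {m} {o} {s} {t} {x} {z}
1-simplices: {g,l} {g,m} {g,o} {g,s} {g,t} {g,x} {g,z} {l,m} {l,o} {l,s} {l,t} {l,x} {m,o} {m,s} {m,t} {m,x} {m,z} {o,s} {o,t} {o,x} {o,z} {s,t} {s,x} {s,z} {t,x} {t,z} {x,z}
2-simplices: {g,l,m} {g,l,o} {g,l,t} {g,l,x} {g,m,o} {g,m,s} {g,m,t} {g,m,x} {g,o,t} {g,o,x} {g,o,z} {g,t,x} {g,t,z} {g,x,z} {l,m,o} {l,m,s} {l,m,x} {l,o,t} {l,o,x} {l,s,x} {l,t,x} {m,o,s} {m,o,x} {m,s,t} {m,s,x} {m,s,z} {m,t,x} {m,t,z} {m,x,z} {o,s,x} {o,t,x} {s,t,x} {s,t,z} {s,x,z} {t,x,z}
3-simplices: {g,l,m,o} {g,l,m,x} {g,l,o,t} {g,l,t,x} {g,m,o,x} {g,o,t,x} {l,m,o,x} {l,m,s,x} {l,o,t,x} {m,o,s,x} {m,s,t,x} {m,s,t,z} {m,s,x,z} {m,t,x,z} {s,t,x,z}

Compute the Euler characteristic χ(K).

n_0=8 n_1=27 n_2=35 n_3=15
χ=+8−27+35−15=1

χ(K)=1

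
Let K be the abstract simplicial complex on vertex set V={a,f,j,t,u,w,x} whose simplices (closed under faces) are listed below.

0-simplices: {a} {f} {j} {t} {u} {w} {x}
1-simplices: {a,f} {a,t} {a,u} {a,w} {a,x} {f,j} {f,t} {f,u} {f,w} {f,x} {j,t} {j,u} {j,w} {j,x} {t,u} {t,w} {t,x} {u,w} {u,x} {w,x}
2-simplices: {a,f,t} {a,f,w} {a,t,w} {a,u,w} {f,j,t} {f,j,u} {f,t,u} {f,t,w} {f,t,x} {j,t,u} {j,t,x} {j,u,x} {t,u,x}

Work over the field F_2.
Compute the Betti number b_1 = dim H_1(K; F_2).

b_1=4

n_0=7 n_1=20 n_2=13  [Z2]
∂1: piv[af,at,au,aw,ax,fj] rk=6  ker:ft,fu,fw,fx,jt,ju,jw,jx,tu,tw,tx,uw,ux,wx
∂2: piv[aft,afw,atw,auw,fjt,fju,ftu,ftx,jtx,jux] rk=10  ker:ftw,jtu,tux
b_1=(20−6)−10=4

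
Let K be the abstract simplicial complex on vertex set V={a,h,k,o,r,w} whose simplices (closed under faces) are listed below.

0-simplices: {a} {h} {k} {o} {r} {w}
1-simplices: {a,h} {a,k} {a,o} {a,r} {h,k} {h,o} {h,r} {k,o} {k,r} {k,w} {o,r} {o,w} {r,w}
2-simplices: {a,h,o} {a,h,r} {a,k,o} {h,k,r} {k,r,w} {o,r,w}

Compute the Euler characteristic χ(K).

χ(K)=-1

n_0=6 n_1=13 n_2=6
χ=+6−13+6=-1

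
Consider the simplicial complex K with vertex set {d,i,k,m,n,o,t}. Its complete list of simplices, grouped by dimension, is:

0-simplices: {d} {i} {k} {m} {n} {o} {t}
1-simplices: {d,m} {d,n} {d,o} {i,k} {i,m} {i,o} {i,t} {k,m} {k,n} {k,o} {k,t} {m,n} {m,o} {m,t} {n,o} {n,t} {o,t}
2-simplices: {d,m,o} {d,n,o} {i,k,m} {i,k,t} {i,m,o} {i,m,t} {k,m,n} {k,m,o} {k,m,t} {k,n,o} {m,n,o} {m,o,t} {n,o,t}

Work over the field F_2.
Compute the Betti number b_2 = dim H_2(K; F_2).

b_2=2

n_0=7 n_1=17 n_2=13  [Z2]
∂1: piv[dm,dn,do,ik,im,it] rk=6  ker:io,km,kn,ko,kt,mn,mo,mt,no,nt,ot
∂2: piv[dmo,dno,ikm,ikt,imo,imt,kmn,kmo,kno,mot,not] rk=11  ker:kmt,mno
b_2=(13−11)−0=2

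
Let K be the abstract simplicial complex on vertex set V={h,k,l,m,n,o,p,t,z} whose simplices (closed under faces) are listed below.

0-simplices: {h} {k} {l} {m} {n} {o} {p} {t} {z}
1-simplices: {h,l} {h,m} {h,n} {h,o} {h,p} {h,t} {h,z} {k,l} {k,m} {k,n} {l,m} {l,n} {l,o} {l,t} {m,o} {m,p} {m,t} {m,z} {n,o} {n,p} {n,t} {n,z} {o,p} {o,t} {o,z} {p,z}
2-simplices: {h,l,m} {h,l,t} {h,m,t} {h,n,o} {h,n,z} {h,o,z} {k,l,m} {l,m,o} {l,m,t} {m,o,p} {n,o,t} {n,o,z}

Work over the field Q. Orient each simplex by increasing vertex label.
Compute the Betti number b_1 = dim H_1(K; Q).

n_0=9 n_1=26 n_2=12  [Q]
∂1: piv[hl,hm,hn,ho,hp,ht,hz,kl] rk=8  ker:km,kn,lm,ln,lo,lt,mo,mp,mt,mz,no,np,nt,nz,op,ot,oz,pz
∂2: piv[hlm,hlt,hmt,hno,hnz,hoz,klm,lmo,mop,not] rk=10  ker:lmt,noz
b_1=(26−8)−10=8

b_1=8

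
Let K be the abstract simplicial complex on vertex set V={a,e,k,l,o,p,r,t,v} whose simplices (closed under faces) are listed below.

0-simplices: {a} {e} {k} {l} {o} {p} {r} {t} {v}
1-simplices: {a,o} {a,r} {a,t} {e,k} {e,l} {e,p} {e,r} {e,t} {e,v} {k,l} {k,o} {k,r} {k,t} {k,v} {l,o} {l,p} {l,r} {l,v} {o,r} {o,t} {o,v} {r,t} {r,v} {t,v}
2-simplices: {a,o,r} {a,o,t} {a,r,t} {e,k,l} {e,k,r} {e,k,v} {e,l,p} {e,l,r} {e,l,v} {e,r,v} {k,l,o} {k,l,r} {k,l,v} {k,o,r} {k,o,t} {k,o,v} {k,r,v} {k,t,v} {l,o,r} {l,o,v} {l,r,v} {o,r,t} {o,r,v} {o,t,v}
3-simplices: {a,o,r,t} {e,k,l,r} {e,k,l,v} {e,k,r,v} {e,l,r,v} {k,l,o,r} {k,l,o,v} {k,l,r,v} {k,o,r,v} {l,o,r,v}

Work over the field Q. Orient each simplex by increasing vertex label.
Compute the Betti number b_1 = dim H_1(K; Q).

b_1=1

n_0=9 n_1=24 n_2=24 n_3=10  [Q]
∂1: piv[ao,ar,at,ek,el,ep,er,ev] rk=8  ker:et,kl,ko,kr,kt,kv,lo,lp,lr,lv,or,ot,ov,rt,rv,tv
∂2: piv[aor,aot,art,ekl,ekr,ekv,elp,elr,elv,erv,klo,kor,kot,kov,ktv] rk=15  ker:klr,klv,krv,lor,lov,lrv,ort,orv,otv
∂3: piv[aort,eklr,eklv,ekrv,elrv,klor,klov,korv] rk=8  ker:klrv,lorv
b_1=(24−8)−15=1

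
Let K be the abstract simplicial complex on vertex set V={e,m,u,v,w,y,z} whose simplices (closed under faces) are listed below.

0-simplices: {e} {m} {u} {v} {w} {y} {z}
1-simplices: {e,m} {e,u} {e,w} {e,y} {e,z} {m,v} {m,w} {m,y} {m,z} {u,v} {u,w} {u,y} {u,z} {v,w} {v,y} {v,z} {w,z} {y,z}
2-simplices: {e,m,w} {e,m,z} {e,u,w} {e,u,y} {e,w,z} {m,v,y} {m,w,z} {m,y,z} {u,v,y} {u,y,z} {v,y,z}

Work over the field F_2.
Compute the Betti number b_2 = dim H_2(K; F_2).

b_2=1

n_0=7 n_1=18 n_2=11  [Z2]
∂1: piv[em,eu,ew,ey,ez,mv] rk=6  ker:mw,my,mz,uv,uw,uy,uz,vw,vy,vz,wz,yz
∂2: piv[emw,emz,euw,euy,ewz,mvy,myz,uvy,uyz,vyz] rk=10  ker:mwz
b_2=(11−10)−0=1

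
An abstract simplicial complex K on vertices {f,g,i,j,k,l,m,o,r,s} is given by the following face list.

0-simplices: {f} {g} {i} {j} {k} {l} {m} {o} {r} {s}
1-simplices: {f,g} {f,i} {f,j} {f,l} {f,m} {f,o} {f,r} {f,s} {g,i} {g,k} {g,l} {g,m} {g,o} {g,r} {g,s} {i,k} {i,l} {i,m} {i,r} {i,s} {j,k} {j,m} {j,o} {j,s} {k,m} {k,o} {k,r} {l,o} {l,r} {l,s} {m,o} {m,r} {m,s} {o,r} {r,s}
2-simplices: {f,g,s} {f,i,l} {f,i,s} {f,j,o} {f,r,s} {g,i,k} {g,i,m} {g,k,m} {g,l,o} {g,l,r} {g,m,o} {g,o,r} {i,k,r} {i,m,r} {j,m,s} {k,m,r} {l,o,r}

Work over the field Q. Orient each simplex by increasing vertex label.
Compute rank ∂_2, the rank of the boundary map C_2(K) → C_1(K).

n_0=10 n_1=35 n_2=17  [Q]
∂1: piv[fg,fi,fj,fl,fm,fo,fr,fs,gk] rk=9  ker:gi,gl,gm,go,gr,gs,ik,il,im,ir,is,jk,jm,jo,js,km,ko,kr,lo,lr,ls,mo,mr,ms,or,rs
∂2: piv[fgs,fil,fis,fjo,frs,gik,gim,gkm,glo,glr,gmo,gor,ikr,imr,jms] rk=15  ker:kmr,lor
rk∂_2=15

rank∂_2=15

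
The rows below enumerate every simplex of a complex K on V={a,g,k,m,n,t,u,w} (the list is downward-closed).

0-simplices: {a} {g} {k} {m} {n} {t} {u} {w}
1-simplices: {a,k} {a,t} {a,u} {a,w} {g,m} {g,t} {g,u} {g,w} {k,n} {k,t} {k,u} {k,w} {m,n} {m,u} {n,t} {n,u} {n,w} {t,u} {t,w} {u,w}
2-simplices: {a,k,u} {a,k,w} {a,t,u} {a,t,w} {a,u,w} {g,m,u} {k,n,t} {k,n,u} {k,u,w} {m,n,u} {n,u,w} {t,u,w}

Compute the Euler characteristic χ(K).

χ(K)=0

n_0=8 n_1=20 n_2=12
χ=+8−20+12=0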